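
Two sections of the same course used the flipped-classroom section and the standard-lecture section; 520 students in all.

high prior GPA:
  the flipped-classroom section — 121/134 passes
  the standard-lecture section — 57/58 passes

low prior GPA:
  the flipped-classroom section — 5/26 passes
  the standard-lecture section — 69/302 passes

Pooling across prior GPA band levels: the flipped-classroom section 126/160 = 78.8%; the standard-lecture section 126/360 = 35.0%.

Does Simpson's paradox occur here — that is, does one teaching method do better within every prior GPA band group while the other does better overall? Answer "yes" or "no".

yes

Within each prior GPA band level (high prior GPA 90.3% vs 98.3%; low prior GPA 19.2% vs 22.8%), the standard-lecture section has the higher rate every time. Pooled: 78.8% vs 35.0% — the flipped-classroom section has the higher rate overall. The two comparisons disagree.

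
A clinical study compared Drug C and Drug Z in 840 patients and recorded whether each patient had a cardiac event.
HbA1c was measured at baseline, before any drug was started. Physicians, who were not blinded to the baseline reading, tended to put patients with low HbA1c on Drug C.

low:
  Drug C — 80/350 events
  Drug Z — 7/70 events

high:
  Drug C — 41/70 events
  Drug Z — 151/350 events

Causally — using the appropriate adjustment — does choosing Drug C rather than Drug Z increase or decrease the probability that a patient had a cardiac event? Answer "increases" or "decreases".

The stratified and pooled comparisons disagree (Drug Z wins within each HbA1c; Drug C wins overall), so the answer turns on the causal role of HbA1c.
Nothing the drug does changes HbA1c; the imbalance is an allocation artefact. With HbA1c also predicting the outcome, the pooled figure is confounded, and the within-stratum comparison is the causal one.
Within each level — low: 22.9% vs 10.0%; high: 58.6% vs 43.1% — Drug Z is lower every time.

increases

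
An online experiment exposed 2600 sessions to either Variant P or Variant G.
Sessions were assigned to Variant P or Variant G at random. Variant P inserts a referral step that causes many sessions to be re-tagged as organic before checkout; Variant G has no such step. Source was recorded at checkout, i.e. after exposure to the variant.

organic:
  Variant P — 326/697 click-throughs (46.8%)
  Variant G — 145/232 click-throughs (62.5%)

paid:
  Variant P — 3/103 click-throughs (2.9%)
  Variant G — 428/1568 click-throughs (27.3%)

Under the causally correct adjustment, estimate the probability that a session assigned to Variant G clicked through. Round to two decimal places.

Traffic source here is a post-treatment variable shaped by the variant; conditioning on it would introduce bias rather than remove it. The overall comparison is the causal one.
So P(outcome | do(Variant G)) is just the pooled rate for Variant G: 573/1800 = 0.318.

0.32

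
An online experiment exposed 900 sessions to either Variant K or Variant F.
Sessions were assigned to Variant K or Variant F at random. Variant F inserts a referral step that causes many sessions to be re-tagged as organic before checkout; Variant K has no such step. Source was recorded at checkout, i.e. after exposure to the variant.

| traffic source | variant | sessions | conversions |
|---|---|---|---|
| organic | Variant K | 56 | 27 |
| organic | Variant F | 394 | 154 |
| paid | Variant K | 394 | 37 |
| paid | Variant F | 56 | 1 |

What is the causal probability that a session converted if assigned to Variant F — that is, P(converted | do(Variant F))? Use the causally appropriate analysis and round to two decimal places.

Traffic source is downstream of the variant. One should not condition on a consequence of treatment, so the overall rates are the right comparison.
So P(outcome | do(Variant F)) is just the pooled rate for Variant F: 155/450 = 0.344.

0.34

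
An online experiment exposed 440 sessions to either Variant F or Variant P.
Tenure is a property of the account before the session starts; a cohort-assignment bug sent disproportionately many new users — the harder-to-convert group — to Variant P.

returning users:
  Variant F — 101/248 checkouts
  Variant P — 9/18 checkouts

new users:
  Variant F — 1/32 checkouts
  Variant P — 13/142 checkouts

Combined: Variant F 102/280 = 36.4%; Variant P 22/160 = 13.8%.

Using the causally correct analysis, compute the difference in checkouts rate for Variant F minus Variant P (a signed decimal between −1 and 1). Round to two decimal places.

The stratified and pooled comparisons disagree (Variant P wins within each user tenure; Variant F wins overall), so the answer turns on the causal role of user tenure.
The imbalance in user tenure arose from how sessions were allocated, not from anything the variant did; and user tenure independently affects the outcome. The pooled gap is confounded — condition on user tenure.
Adjusting over the population distribution of user tenure: 0.605·(0.407−0.500) + 0.395·(0.031−0.092) = -0.080.

-0.08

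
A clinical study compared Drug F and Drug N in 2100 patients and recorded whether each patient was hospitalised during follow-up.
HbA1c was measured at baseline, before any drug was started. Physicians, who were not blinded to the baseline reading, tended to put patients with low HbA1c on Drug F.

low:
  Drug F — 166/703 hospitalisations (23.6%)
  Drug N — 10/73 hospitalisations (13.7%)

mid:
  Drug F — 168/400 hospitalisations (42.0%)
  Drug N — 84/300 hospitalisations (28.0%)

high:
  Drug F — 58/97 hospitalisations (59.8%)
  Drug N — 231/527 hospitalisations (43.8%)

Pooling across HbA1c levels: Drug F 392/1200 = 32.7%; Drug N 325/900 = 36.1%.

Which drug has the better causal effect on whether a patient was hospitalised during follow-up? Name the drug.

HbA1c differs across drugs for reasons unrelated to any effect of the drug itself, and it separately predicts the outcome — a classic confounder. We must compare within HbA1c levels.
Within each level — low: 23.6% vs 13.7%; mid: 42.0% vs 28.0%; high: 59.8% vs 43.8% — Drug N is lower every time.

Drug N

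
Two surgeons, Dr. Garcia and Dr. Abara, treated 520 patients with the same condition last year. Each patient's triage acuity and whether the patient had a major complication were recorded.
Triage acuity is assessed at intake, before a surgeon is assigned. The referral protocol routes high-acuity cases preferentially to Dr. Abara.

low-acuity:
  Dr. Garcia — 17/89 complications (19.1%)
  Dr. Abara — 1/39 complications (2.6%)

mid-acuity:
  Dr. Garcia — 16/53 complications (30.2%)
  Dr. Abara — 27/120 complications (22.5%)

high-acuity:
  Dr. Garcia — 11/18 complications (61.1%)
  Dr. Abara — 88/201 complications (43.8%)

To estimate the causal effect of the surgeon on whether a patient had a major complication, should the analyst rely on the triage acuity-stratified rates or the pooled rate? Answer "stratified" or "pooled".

The triage acuity-specific comparison favours Dr. Abara throughout, but the pooled figures favour Dr. Garcia. The question is whether to condition on triage acuity.
Since triage acuity is a pre-existing factor (not a product of the surgeon) and it affects the outcome on its own, it is a confounder. The stratified rates, not the pooled rate, identify the causal effect.
Within each level — low-acuity: 19.1% vs 2.6%; mid-acuity: 30.2% vs 22.5%; high-acuity: 61.1% vs 43.8% — Dr. Abara is lower every time.

stratified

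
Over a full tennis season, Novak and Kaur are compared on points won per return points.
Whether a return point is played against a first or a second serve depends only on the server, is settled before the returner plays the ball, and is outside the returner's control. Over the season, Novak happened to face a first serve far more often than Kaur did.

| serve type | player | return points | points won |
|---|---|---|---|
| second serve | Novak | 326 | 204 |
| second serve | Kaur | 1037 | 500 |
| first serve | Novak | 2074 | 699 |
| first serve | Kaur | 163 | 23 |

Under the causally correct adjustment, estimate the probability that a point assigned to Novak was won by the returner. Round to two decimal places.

Nothing the player does changes serve type; the imbalance is an allocation artefact. With serve type also predicting the outcome, the pooled figure is confounded, and the within-stratum comparison is the causal one.
Standardising Novak to the population serve type mix: 0.379·204/326 + 0.621·699/2074 = 0.446.

0.45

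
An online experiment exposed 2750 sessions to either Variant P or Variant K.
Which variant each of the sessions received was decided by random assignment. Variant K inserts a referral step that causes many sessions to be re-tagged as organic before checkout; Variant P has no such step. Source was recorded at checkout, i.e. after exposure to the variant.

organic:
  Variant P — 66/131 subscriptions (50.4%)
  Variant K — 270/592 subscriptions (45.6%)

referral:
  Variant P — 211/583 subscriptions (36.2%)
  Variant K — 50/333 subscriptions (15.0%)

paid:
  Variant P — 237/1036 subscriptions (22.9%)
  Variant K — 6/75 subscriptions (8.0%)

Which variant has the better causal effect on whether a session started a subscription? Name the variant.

Traffic source is recorded after the variant and is itself shifted by it — it sits on the causal path from variant to outcome. Conditioning on a mediator would strip out part of the effect we want; the pooled comparison gives the total causal effect.
Pooled: Variant P 29.4% vs Variant K 32.6%; Variant K is higher overall.

Variant K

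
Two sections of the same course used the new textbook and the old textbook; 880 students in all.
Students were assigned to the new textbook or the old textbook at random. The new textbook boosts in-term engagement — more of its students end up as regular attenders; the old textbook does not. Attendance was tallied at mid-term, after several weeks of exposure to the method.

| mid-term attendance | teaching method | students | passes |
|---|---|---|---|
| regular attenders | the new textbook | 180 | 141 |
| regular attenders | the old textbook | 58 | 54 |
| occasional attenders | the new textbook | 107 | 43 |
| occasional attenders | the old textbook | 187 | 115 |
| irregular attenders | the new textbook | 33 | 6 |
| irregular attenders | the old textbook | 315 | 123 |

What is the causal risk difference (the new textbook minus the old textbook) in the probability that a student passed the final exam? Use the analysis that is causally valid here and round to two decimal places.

The stratified and pooled comparisons disagree (the old textbook wins within each mid-term attendance; the new textbook wins overall), so the answer turns on the causal role of mid-term attendance.
Mid-term attendance lies on the pathway teaching method → mid-term attendance → outcome, so adjusting for it blocks the indirect effect. For the total causal effect of teaching method, use the unadjusted pooled rates.
The causal difference is the pooled difference: 0.594 − 0.521 = +0.072.

+0.07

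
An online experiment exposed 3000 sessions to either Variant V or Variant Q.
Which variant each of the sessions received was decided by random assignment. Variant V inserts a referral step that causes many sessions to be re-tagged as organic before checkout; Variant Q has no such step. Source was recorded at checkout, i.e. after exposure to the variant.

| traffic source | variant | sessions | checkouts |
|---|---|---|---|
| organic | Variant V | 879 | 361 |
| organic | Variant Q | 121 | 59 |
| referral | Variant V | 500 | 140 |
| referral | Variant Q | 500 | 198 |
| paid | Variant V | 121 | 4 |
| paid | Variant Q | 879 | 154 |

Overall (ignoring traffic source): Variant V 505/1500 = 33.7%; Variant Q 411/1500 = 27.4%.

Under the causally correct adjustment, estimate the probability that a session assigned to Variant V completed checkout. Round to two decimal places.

0.34

Stratifying would compare variants among sessions the variants themselves sorted into traffic source groups — a form of selection on an intermediate. The unconditioned pooled rates give the total causal effect.
So P(outcome | do(Variant V)) is just the pooled rate for Variant V: 505/1500 = 0.337.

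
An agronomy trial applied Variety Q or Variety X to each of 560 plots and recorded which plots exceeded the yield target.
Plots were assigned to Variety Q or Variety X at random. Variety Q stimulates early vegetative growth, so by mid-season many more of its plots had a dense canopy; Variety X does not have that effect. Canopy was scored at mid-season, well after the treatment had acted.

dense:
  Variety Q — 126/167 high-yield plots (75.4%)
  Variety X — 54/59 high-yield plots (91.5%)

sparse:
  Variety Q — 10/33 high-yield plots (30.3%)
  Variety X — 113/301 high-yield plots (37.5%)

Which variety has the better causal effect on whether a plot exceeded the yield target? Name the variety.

The stratified and pooled comparisons disagree (Variety X wins within each mid-season canopy; Variety Q wins overall), so the answer turns on the causal role of mid-season canopy.
Mid-season canopy is downstream of the variety. One should not condition on a consequence of treatment, so the overall rates are the right comparison.
Pooled: Variety Q 68.0% vs Variety X 46.4%; Variety Q is higher overall.

Variety Q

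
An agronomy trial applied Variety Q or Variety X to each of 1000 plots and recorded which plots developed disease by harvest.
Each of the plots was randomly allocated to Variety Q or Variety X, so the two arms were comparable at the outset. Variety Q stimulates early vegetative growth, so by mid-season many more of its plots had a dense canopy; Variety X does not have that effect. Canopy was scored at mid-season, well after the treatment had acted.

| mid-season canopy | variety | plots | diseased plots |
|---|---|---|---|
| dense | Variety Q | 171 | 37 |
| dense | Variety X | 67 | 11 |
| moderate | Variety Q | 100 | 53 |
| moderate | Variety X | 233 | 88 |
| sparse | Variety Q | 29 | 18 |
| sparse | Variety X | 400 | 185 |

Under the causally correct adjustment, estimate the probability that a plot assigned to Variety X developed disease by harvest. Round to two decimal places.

0.41

Variety X is lower inside every mid-season canopy stratum but Variety Q is lower in aggregate. Whether to stratify depends on how mid-season canopy relates to the variety.
Stratifying would compare varietys among plots the varietys themselves sorted into mid-season canopy groups — a form of selection on an intermediate. The unconditioned pooled rates give the total causal effect.
So P(outcome | do(Variety X)) is just the pooled rate for Variety X: 284/700 = 0.406.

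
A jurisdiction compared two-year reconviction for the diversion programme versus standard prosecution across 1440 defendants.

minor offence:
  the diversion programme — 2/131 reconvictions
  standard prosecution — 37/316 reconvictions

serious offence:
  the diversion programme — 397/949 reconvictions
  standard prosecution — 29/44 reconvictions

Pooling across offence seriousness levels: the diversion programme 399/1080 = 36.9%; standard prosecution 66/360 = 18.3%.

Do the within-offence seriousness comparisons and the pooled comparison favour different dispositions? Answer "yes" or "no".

Within each offence seriousness level (minor offence 1.5% vs 11.7%; serious offence 41.8% vs 65.9%), the diversion programme has the lower rate every time. Pooled: 36.9% vs 18.3% — standard prosecution has the lower rate overall. The two comparisons disagree.

yes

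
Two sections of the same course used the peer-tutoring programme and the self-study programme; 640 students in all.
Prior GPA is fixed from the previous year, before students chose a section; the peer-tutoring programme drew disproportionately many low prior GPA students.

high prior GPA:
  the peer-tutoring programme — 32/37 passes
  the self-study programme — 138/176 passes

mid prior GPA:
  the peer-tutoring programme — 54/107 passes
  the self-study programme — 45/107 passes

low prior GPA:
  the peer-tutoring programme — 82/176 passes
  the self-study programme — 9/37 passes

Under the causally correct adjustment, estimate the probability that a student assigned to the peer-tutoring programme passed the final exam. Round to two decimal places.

The imbalance in prior GPA band arose from how students were allocated, not from anything the teaching method did; and prior GPA band independently affects the outcome. The pooled gap is confounded — condition on prior GPA band.
Standardising the peer-tutoring programme to the population prior GPA band mix: 0.333·32/37 + 0.334·54/107 + 0.333·82/176 = 0.612.

0.61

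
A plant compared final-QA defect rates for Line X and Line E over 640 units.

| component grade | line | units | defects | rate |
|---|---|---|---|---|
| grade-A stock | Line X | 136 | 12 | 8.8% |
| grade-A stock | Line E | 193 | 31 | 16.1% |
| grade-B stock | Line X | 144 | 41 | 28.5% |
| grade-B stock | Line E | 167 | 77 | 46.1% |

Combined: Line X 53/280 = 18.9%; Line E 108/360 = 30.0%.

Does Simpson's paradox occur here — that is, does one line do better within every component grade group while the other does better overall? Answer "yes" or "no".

no

Within each component grade level (grade-A stock 8.8% vs 16.1%; grade-B stock 28.5% vs 46.1%), Line X has the lower rate every time. Pooled: 18.9% vs 30.0% — Line X has the lower rate overall. They agree.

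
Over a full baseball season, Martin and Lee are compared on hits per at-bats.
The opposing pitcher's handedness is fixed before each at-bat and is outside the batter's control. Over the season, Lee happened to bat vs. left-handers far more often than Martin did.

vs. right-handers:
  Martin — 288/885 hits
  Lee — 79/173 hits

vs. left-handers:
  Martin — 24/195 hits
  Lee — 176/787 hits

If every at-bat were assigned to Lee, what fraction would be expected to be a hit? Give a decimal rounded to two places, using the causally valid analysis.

0.34

Within every pitcher handedness level Lee has the higher rate, yet pooled Martin does — Simpson's reversal.
Pitcher handedness differs across players for reasons unrelated to any effect of the player itself, and it separately predicts the outcome — a classic confounder. We must compare within pitcher handedness levels.
Standardising Lee to the population pitcher handedness mix: 0.519·79/173 + 0.481·176/787 = 0.344.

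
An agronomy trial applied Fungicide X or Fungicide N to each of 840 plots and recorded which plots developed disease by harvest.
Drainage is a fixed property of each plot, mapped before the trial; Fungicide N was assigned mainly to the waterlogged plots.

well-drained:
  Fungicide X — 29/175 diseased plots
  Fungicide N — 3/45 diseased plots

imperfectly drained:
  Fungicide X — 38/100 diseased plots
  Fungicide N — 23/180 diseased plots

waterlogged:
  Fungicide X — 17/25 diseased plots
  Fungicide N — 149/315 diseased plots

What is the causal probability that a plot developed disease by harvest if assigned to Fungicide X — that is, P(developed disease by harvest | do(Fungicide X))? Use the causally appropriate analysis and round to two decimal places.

0.45

The imbalance in field drainage arose from how plots were allocated, not from anything the fungicide did; and field drainage independently affects the outcome. The pooled gap is confounded — condition on field drainage.
Standardising Fungicide X to the population field drainage mix: 0.262·29/175 + 0.333·38/100 + 0.405·17/25 = 0.445.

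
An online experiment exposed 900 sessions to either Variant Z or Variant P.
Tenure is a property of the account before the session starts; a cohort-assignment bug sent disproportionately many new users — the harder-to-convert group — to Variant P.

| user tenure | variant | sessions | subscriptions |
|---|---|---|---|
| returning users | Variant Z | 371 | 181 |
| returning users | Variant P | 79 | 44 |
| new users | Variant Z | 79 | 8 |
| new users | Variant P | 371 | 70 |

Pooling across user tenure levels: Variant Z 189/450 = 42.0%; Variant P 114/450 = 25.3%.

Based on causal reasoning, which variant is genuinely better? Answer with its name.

Variant P

Within every user tenure level Variant P has the higher rate, yet pooled Variant Z does — Simpson's reversal.
Here user tenure is a common cause — it drives both which variant a case falls under and the outcome. The crude comparison mixes populations; the stratum-specific rates are the causally relevant ones.
Within each level — returning users: 48.8% vs 55.7%; new users: 10.1% vs 18.9% — Variant P is higher every time.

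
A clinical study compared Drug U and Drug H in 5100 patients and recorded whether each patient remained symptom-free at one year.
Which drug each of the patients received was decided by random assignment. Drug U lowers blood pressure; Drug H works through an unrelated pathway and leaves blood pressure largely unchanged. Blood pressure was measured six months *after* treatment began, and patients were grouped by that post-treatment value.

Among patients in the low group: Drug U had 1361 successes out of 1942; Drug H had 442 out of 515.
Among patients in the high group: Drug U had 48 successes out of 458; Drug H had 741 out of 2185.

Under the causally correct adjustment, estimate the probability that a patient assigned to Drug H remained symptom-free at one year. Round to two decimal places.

Drug H is higher inside every blood pressure stratum but Drug U is higher in aggregate. Whether to stratify depends on how blood pressure relates to the drug.
Blood pressure here is a post-treatment variable shaped by the drug; conditioning on it would introduce bias rather than remove it. The overall comparison is the causal one.
So P(outcome | do(Drug H)) is just the pooled rate for Drug H: 1183/2700 = 0.438.

0.44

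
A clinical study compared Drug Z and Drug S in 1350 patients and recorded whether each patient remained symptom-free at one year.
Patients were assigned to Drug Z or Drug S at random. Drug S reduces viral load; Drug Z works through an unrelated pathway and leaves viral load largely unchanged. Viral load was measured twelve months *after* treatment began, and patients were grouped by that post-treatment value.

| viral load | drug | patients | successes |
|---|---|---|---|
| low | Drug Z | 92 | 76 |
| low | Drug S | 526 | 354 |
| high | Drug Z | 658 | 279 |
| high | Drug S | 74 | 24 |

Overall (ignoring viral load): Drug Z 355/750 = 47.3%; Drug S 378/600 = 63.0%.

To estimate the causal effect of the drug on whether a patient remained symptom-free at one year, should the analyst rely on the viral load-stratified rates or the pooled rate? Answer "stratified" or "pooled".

pooled

Because the drug influences viral load, viral load is a post-treatment mediator, not a confounder. Stratifying on it would bias the estimate; the causal effect is the crude pooled difference.
Pooled: Drug Z 47.3% vs Drug S 63.0%; Drug S is higher overall.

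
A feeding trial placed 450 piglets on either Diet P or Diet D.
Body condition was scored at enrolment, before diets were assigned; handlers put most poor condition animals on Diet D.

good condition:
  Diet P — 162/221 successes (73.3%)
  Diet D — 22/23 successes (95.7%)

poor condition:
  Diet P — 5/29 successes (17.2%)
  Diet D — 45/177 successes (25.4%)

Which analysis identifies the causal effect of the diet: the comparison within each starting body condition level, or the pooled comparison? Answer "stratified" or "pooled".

stratified

Within every starting body condition level Diet D has the higher rate, yet pooled Diet P does — Simpson's reversal.
Here starting body condition is a common cause — it drives both which diet a case falls under and the outcome. The crude comparison mixes populations; the stratum-specific rates are the causally relevant ones.
Within each level — good condition: 73.3% vs 95.7%; poor condition: 17.2% vs 25.4% — Diet D is higher every time.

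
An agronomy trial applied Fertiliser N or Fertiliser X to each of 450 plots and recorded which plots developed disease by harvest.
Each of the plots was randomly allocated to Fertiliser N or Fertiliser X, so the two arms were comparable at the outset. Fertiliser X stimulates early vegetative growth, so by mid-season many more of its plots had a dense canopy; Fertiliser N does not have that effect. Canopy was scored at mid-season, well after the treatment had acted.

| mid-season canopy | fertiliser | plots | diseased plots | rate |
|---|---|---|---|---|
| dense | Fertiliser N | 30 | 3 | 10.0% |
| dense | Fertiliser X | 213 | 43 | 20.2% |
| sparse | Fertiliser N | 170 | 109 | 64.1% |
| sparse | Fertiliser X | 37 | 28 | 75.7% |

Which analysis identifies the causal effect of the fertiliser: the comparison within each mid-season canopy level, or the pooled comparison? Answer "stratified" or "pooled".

Mid-season canopy is recorded after the fertiliser and is itself shifted by it — it sits on the causal path from fertiliser to outcome. Conditioning on a mediator would strip out part of the effect we want; the pooled comparison gives the total causal effect.
Pooled: Fertiliser N 56.0% vs Fertiliser X 28.4%; Fertiliser X is lower overall.

pooled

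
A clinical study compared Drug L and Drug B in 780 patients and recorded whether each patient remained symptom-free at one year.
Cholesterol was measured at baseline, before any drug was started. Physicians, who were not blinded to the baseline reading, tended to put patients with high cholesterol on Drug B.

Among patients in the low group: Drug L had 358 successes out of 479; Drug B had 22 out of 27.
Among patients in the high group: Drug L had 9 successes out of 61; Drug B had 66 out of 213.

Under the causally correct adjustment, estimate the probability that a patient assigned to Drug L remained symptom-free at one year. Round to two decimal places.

The imbalance in cholesterol arose from how patients were allocated, not from anything the drug did; and cholesterol independently affects the outcome. The pooled gap is confounded — condition on cholesterol.
Standardising Drug L to the population cholesterol mix: 0.649·358/479 + 0.351·9/61 = 0.537.

0.54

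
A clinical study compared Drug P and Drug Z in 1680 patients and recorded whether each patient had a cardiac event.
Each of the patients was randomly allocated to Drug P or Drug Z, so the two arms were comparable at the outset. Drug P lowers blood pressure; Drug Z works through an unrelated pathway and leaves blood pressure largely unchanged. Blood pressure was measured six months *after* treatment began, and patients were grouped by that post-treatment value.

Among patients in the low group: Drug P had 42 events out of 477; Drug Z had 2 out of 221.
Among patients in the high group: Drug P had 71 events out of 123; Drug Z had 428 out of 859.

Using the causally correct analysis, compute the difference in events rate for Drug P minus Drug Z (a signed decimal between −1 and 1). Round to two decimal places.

The distribution of blood pressure is itself part of what the drug does — it is an intermediate outcome. Holding it fixed would remove that part of the effect; the total effect is the pooled difference.
The causal difference is the pooled difference: 0.188 − 0.398 = -0.210.

-0.21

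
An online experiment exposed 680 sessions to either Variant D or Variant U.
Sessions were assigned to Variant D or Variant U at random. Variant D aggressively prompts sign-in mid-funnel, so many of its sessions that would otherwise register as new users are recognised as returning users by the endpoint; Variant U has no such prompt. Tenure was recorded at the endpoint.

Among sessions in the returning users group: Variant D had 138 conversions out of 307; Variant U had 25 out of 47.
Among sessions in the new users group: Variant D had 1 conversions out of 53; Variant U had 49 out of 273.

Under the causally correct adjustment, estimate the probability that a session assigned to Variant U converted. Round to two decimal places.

The user tenure-specific comparison favours Variant U throughout, but the pooled figures favour Variant D. The question is whether to condition on user tenure.
User tenure is recorded after the variant and is itself shifted by it — it sits on the causal path from variant to outcome. Conditioning on a mediator would strip out part of the effect we want; the pooled comparison gives the total causal effect.
So P(outcome | do(Variant U)) is just the pooled rate for Variant U: 74/320 = 0.231.

0.23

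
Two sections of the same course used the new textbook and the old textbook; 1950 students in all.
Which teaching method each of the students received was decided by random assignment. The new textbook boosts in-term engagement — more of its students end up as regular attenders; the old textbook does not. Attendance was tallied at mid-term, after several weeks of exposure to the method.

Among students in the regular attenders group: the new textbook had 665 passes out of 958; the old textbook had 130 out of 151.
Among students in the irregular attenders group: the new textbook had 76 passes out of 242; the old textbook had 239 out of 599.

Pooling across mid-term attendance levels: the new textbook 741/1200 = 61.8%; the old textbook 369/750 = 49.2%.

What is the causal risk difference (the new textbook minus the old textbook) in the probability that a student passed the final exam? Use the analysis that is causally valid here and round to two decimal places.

Within every mid-term attendance level the old textbook has the higher rate, yet pooled the new textbook does — Simpson's reversal.
Mid-term attendance here is a post-treatment variable shaped by the teaching method; conditioning on it would introduce bias rather than remove it. The overall comparison is the causal one.
The causal difference is the pooled difference: 0.618 − 0.492 = +0.126.

+0.13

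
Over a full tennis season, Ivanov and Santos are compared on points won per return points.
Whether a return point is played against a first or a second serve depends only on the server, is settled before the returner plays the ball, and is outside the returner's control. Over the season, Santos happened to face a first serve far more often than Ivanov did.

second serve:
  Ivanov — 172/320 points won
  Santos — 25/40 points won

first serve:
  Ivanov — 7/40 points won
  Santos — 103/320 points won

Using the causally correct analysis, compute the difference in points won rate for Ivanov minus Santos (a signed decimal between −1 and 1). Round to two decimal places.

-0.12

Serve type is set before the player has any effect — it is not caused by the player — and it independently drives the outcome. That makes it a confounder, so the causal comparison is within serve type levels.
Adjusting over the population distribution of serve type: 0.500·(0.537−0.625) + 0.500·(0.175−0.322) = -0.117.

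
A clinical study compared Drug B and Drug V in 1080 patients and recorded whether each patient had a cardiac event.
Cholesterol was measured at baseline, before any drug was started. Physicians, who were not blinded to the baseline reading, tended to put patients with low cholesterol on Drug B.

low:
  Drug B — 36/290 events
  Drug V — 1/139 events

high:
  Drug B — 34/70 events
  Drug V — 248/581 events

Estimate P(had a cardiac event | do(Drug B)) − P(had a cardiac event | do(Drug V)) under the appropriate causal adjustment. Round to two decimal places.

+0.08

Within every cholesterol level Drug V has the lower rate, yet pooled Drug B does — Simpson's reversal.
Cholesterol satisfies the back-door criterion: it is not a descendant of the drug, and it blocks the spurious path from drug to outcome. Adjusting for it (i.e., using the within-cholesterol rates) gives the causal effect.
Adjusting over the population distribution of cholesterol: 0.397·(0.124−0.007) + 0.603·(0.486−0.427) = +0.082.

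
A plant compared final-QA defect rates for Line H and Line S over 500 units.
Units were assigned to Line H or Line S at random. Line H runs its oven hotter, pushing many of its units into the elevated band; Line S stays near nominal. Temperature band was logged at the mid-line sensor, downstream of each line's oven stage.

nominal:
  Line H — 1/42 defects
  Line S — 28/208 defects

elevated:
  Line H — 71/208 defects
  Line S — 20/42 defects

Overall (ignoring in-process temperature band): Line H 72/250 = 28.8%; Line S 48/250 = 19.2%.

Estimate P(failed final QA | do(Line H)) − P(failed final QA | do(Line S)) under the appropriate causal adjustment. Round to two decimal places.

+0.10

In-process temperature band here is a post-treatment variable shaped by the line; conditioning on it would introduce bias rather than remove it. The overall comparison is the causal one.
The causal difference is the pooled difference: 0.288 − 0.192 = +0.096.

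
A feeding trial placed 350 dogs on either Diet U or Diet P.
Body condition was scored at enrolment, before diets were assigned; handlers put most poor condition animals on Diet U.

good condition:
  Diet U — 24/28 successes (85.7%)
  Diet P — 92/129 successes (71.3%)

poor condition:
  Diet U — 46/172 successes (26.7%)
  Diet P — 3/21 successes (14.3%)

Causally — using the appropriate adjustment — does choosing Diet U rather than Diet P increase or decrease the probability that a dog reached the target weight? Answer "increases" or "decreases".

increases

Within every starting body condition level Diet U has the higher rate, yet pooled Diet P does — Simpson's reversal.
The imbalance in starting body condition arose from how dogs were allocated, not from anything the diet did; and starting body condition independently affects the outcome. The pooled gap is confounded — condition on starting body condition.
Within each level — good condition: 85.7% vs 71.3%; poor condition: 26.7% vs 14.3% — Diet U is higher every time.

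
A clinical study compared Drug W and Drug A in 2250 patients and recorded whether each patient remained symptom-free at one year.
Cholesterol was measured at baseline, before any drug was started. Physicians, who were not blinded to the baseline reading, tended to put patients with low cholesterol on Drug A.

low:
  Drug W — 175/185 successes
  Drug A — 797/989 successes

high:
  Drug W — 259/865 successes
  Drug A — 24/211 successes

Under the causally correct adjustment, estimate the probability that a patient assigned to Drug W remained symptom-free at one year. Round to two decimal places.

The cholesterol-specific comparison favours Drug W throughout, but the pooled figures favour Drug A. The question is whether to condition on cholesterol.
Nothing the drug does changes cholesterol; the imbalance is an allocation artefact. With cholesterol also predicting the outcome, the pooled figure is confounded, and the within-stratum comparison is the causal one.
Standardising Drug W to the population cholesterol mix: 0.522·175/185 + 0.478·259/865 = 0.637.

0.64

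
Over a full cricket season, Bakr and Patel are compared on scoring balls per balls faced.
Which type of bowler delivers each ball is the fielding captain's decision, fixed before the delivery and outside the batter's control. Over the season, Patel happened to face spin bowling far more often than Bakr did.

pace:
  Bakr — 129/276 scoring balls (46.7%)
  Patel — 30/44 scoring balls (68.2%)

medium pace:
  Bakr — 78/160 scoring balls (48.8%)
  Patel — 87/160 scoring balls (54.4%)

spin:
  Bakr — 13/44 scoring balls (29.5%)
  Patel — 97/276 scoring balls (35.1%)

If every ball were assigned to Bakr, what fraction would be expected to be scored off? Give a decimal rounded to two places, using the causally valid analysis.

Here bowling type is a common cause — it drives both which player a case falls under and the outcome. The crude comparison mixes populations; the stratum-specific rates are the causally relevant ones.
Standardising Bakr to the population bowling type mix: 0.333·129/276 + 0.333·78/160 + 0.333·13/44 = 0.417.

0.42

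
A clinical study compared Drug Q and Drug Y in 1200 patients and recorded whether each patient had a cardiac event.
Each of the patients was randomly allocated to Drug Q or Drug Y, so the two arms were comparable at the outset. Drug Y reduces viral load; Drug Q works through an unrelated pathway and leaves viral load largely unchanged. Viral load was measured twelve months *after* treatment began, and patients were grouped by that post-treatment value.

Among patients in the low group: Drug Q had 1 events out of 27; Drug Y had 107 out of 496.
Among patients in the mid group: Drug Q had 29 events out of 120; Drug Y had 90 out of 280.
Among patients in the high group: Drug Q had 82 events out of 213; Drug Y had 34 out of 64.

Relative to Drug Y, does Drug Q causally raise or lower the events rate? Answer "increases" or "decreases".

Because the drug influences viral load, viral load is a post-treatment mediator, not a confounder. Stratifying on it would bias the estimate; the causal effect is the crude pooled difference.
Pooled: Drug Q 31.1% vs Drug Y 27.5%; Drug Y is lower overall.

increases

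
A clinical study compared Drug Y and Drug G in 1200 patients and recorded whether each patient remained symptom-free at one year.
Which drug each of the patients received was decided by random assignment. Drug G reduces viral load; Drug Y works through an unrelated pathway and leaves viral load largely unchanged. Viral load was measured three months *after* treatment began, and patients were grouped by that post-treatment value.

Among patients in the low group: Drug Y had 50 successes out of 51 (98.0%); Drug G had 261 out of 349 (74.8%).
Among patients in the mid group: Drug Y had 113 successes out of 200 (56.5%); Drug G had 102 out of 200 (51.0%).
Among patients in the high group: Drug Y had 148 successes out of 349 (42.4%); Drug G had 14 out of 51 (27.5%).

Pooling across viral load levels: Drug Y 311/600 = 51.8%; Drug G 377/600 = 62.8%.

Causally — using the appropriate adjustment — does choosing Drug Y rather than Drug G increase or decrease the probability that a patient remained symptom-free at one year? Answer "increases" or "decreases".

decreases

Because the drug influences viral load, viral load is a post-treatment mediator, not a confounder. Stratifying on it would bias the estimate; the causal effect is the crude pooled difference.
Pooled: Drug Y 51.8% vs Drug G 62.8%; Drug G is higher overall.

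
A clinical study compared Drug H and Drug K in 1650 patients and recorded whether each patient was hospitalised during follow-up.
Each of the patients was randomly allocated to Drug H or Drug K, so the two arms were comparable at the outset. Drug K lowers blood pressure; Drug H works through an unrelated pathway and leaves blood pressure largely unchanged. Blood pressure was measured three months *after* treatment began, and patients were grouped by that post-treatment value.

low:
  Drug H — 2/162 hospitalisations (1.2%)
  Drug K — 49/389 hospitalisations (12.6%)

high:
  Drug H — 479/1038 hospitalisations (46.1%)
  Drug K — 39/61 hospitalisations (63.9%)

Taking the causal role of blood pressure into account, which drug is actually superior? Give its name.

Stratifying would compare drugs among patients the drugs themselves sorted into blood pressure groups — a form of selection on an intermediate. The unconditioned pooled rates give the total causal effect.
Pooled: Drug H 40.1% vs Drug K 19.6%; Drug K is lower overall.

Drug K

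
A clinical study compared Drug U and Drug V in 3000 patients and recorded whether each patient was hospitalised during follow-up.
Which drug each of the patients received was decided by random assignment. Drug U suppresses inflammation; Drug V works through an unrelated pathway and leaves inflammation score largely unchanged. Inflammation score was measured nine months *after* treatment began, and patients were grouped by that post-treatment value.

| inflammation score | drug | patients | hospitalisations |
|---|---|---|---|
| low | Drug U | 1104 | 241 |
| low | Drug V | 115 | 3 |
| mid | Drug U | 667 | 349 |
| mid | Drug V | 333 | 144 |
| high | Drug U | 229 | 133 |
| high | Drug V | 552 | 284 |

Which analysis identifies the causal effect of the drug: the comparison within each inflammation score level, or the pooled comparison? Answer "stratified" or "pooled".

Inflammation score lies on the pathway drug → inflammation score → outcome, so adjusting for it blocks the indirect effect. For the total causal effect of drug, use the unadjusted pooled rates.
Pooled: Drug U 36.1% vs Drug V 43.1%; Drug U is lower overall.

pooled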